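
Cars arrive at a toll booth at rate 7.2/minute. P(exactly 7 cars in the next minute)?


Poisson(λ=7.2): P(X=7) = e^(-λ)×λ^k/k!
= e^(-7.2) × 7.2^7 / 7!
≈ 0.0007465858084 × 1003061.30043 / 5040 ≈ 0.148586

P(X=7) ≈ 0.148586 ≈ 14.86%


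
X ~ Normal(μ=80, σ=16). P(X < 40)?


z = (40-80)/16 = -2.5
P(Z < -2.5) = 0.0062

P(X < 40) ≈ 0.0062


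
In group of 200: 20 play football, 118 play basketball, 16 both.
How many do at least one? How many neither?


|A∪B| = 20+118-16 = 122
Neither = 200-122 = 78

At least one: 122; Neither: 78


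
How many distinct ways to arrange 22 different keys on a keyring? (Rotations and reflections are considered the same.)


Free circular arrangements: rotations and reflections both identified.
(n-1)!/2 = 21!/2 = 51090942171709440000/2 = 25545471085854720000

25545471085854720000


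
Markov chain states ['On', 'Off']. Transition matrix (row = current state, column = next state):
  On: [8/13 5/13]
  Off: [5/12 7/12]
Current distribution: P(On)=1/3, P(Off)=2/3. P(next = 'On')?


P(next=On) = Σᵢ P(now=i)×P(i→On)
= 1/3×8/13 + 2/3×5/12
= 8/39 + 5/18 = 113/234

P = 113/234 ≈ 0.4829


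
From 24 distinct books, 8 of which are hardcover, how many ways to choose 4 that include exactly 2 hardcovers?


Choose 2 of the 8 hardcovers and 2 of the other 16 books:
C(8,2)×C(16,2) = 28×120 = 3360

3360


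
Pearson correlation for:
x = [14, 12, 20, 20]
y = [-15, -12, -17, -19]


n=4, Σx=66, Σy=-63, Σxy=-1074, Σx²=1140, Σy²=1019
r = (4×(-1074) - 66×(-63))/√((4×1140 - 66²)(4×1019 - (-63)²))
= -138/√(204×107) = -138/√21828 ≈ -138/147.7430 ≈ -0.9341

r ≈ -0.9341


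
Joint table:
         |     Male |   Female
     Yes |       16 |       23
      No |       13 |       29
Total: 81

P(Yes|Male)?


P(Yes|Male) = 16/(16+13) = 16/29

P = 16/29 ≈ 55.17%


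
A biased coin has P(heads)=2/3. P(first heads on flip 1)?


Geometric: P(X=1) = (1-p)^(k-1)×p = (1/3)^0×2/3 = 2/3

P(X=1) = 2/3 ≈ 66.67%


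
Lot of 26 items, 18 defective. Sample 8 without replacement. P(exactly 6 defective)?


Hypergeometric: C(18,6)×C(8,2)/C(26,8)
= 18564×28/1562275 = 39984/120175

P(X=6) = 39984/120175 ≈ 33.27%


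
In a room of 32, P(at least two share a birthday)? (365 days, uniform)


P(all different) = Π(365-i)/365 for i=0..31
= 0.246652
P(match) = 1 - 0.246652 = 0.753348

P ≈ 0.7533 ≈ 75.33%


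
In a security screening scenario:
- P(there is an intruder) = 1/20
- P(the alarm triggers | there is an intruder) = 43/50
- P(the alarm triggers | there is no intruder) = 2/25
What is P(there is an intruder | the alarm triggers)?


Using Bayes' theorem:
P(A|B) = P(B|A)·P(A) / P(B)

P(the alarm triggers) = 43/50 × 1/20 + 2/25 × 19/20
= 43/1000 + 19/250 = 119/1000

P(there is an intruder|the alarm triggers) = (43/1000) / (119/1000) = 43/119

P(there is an intruder|the alarm triggers) = 43/119 ≈ 36.13%


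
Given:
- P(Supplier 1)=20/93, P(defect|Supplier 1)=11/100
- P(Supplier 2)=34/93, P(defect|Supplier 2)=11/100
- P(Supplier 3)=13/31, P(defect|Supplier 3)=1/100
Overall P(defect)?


P(B) = Σ P(B|Aᵢ)×P(Aᵢ)
  11/100×20/93 = 11/465
  11/100×34/93 = 187/4650
  1/100×13/31 = 13/3100
Sum = 211/3100

P(defect) = 211/3100 ≈ 6.81%


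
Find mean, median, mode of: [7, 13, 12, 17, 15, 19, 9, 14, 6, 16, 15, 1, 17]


Sorted: [1, 6, 7, 9, 12, 13, 14, 15, 15, 16, 17, 17, 19]
Mean = 161/13
Median = 14
Freq: {7: 1, 13: 1, 12: 1, 17: 2, 15: 2, 19: 1, 9: 1, 14: 1, 6: 1, 16: 1, 1: 1}
Mode: [15, 17]

Mean=161/13, Median=14, Mode=[15, 17]


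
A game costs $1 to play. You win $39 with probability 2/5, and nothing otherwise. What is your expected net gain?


E[gain] = (39-1)×2/5 + (-1)×3/5
= 76/5 - 3/5 = 73/5

Expected net gain = $73/5 ≈ $14.60


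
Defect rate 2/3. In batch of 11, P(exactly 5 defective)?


Binomial: P(X=5) = C(11,5)×p^5×(1-p)^6
= 462 × 32/243 × 1/729 = 4928/59049

P(X=5) = 4928/59049 ≈ 8.35%


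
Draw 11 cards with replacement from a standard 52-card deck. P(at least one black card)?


P(not a black card) = 26/52 = 1/2
P(none in 11 draws) = (1/2)^11 = 1/2048
P(≥1 black card) = 1 - 1/2048 = 2047/2048

P = 2047/2048 ≈ 99.95%


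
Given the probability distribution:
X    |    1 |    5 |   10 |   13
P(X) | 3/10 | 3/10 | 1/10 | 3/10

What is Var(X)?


E[X] = 67/10
E[X²] = 137/2
Var(X) = E[X²] - (E[X])² = 137/2 - 4489/100 = 2361/100

Var(X) = 2361/100 ≈ 23.6100


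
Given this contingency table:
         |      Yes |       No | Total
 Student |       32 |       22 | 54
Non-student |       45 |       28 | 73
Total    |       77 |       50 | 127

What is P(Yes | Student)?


P(Yes | Student) = 32/(32+22) = 32/54 = 16/27

P(Yes|Student) = 16/27 ≈ 59.26%


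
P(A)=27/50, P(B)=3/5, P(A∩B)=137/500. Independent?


P(A)×P(B) = 81/250
P(A∩B) = 137/500
Not equal → NOT independent

No, not independent


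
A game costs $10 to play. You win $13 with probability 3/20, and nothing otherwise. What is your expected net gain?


E[gain] = (13-10)×3/20 + (-10)×17/20
= 9/20 - 17/2 = -161/20

Expected net gain = $-161/20 ≈ $-8.05


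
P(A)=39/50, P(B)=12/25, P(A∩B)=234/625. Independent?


P(A)×P(B) = 234/625
P(A∩B) = 234/625
Equal ✓ → Independent

Yes, independent


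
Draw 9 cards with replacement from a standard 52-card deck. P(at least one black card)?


P(not a black card) = 26/52 = 1/2
P(none in 9 draws) = (1/2)^9 = 1/512
P(≥1 black card) = 1 - 1/512 = 511/512

P = 511/512 ≈ 99.80%


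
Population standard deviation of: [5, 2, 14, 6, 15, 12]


Mean = 54/6 = 9
  (5-9)²=16
  (2-9)²=49
  (14-9)²=25
  (6-9)²=9
  (15-9)²=36
  (12-9)²=9
Σ(x-μ)² = 144
σ² = 144/6 = 24

σ = √(24) ≈ 4.8990


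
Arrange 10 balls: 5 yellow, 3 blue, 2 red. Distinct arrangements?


10!/(5!×3!×2!) = 2520

2520


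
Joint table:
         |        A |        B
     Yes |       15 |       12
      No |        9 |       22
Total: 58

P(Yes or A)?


P(Yes∨A) = P(Yes) + P(A) - P(Yes∧A)
= (27 + 24 - 15)/58 = 36/58 = 18/29

P = 18/29 ≈ 62.07%


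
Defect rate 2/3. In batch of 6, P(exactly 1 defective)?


Binomial: P(X=1) = C(6,1)×p^1×(1-p)^5
= 6 × 2/3 × 1/243 = 4/243

P(X=1) = 4/243 ≈ 1.65%


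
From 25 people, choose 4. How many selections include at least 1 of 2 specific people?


Complement: C(25,4) - C(23,4) = 12650 - 8855 = 3795

3795


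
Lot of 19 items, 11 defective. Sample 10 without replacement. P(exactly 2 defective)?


Hypergeometric: C(11,2)×C(8,8)/C(19,10)
= 55×1/92378 = 5/8398

P(X=2) = 5/8398 ≈ 0.06%


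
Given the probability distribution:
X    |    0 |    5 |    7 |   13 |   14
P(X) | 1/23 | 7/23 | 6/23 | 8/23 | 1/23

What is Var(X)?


E[X] = 195/23
E[X²] = 2017/23
Var(X) = E[X²] - (E[X])² = 2017/23 - 38025/529 = 8366/529

Var(X) = 8366/529 ≈ 15.8147


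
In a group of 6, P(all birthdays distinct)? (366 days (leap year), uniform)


P(all different) = Π(366-i)/366 for i=0..5
= (366/366)×(365/366)×...×(361/366)
= 0.959646

P ≈ 0.9596 ≈ 95.96%


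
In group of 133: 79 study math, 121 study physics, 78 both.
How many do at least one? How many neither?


|A∪B| = 79+121-78 = 122
Neither = 133-122 = 11

At least one: 122; Neither: 11


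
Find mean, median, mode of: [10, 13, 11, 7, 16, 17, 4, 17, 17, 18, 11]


Sorted: [4, 7, 10, 11, 11, 13, 16, 17, 17, 17, 18]
Mean = 141/11
Median = 13
Freq: {10: 1, 13: 1, 11: 2, 7: 1, 16: 1, 17: 3, 4: 1, 18: 1}
Mode: [17]

Mean=141/11, Median=13, Mode=17


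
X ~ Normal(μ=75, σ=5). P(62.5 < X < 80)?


z₁=(62.5-75)/5=-2.5, z₂=(80-75)/5=1.0
P = Φ(1.0) - Φ(-2.5) = 0.841345 - 0.006210 = 0.835135 ≈ 0.8351

P(62.5 < X < 80) ≈ 0.8351


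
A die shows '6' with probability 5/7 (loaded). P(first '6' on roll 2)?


Geometric: P(X=2) = (1-p)^(k-1)×p = (2/7)^1×5/7 = 10/49

P(X=2) = 10/49 ≈ 20.41%


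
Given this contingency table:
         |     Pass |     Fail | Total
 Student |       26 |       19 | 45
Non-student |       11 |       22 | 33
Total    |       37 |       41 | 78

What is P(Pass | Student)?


P(Pass | Student) = 26/(26+19) = 26/45

P(Pass|Student) = 26/45 ≈ 57.78%


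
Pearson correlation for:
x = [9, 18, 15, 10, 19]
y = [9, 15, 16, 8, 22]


n=5, Σx=71, Σy=70, Σxy=1089, Σx²=1091, Σy²=1110
r = (5×1089 - 71×70)/√((5×1091 - 71²)(5×1110 - 70²))
= 475/√(414×650) = 475/√269100 ≈ 475/518.7485 ≈ 0.9157

r ≈ 0.9157


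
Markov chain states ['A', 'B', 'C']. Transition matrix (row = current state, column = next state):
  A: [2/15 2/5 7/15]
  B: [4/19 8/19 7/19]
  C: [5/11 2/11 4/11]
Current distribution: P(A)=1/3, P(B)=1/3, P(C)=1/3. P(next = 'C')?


P(next=C) = Σᵢ P(now=i)×P(i→C)
= 1/3×7/15 + 1/3×7/19 + 1/3×4/11
= 7/45 + 7/57 + 4/33 = 3758/9405

P = 3758/9405 ≈ 0.3996


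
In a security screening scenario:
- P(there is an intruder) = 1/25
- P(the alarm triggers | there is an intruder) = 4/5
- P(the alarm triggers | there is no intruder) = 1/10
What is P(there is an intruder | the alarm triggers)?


Using Bayes' theorem:
P(A|B) = P(B|A)·P(A) / P(B)

P(the alarm triggers) = 4/5 × 1/25 + 1/10 × 24/25
= 4/125 + 12/125 = 16/125

P(there is an intruder|the alarm triggers) = (4/125) / (16/125) = 1/4

P(there is an intruder|the alarm triggers) = 1/4 ≈ 25.00%


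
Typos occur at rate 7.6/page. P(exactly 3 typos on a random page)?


Poisson(λ=7.6): P(X=3) = e^(-λ)×λ^k/k!
= e^(-7.6) × 7.6^3 / 3!
≈ 0.0005004514334 × 438.976 / 6 ≈ 0.036614

P(X=3) ≈ 0.036614 ≈ 3.66%


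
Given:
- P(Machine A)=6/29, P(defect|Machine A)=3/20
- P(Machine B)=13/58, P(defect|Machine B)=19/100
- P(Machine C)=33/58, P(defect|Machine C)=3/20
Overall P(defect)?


P(B) = Σ P(B|Aᵢ)×P(Aᵢ)
  3/20×6/29 = 9/290
  19/100×13/58 = 247/5800
  3/20×33/58 = 99/1160
Sum = 461/2900

P(defect) = 461/2900 ≈ 15.90%


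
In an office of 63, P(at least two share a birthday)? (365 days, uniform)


P(all different) = Π(365-i)/365 for i=0..62
= 0.003396
P(match) = 1 - 0.003396 = 0.996604

P ≈ 0.9966 ≈ 99.66%


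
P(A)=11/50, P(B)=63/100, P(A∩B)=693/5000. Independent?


P(A)×P(B) = 693/5000
P(A∩B) = 693/5000
Equal ✓ → Independent

Yes, independent


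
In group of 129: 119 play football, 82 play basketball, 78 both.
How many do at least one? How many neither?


|A∪B| = 119+82-78 = 123
Neither = 129-123 = 6

At least one: 123; Neither: 6


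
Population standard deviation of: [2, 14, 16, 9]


Mean = 41/4
  (2-41/4)²=1089/16
  (14-41/4)²=225/16
  (16-41/4)²=529/16
  (9-41/4)²=25/16
Σ(x-μ)² = 467/4
σ² = (467/4)/4 = 467/16

σ = √(467/16) ≈ 5.4025


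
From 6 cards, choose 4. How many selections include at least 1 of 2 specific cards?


Complement: C(6,4) - C(4,4) = 15 - 1 = 14

14


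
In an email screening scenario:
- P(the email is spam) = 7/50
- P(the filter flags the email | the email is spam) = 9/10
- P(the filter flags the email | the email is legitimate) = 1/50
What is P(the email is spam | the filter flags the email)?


Using Bayes' theorem:
P(A|B) = P(B|A)·P(A) / P(B)

P(the filter flags the email) = 9/10 × 7/50 + 1/50 × 43/50
= 63/500 + 43/2500 = 179/1250

P(the email is spam|the filter flags the email) = (63/500) / (179/1250) = 315/358

P(the email is spam|the filter flags the email) = 315/358 ≈ 87.99%


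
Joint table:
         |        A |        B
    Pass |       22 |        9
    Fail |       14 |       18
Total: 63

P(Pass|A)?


P(Pass|A) = 22/(22+14) = 22/36 = 11/18

P = 11/18 ≈ 61.11%


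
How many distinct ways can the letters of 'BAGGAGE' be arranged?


Letters: 7, freq: {'B': 1, 'A': 2, 'G': 3, 'E': 1}
7!/(1!×2!×3!×1!) = 5040/12 = 420

420


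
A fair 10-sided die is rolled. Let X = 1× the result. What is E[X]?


E[die] = (1+10)/2 = 11/2
E[X] = 1 × 11/2 = 11/2

E[X] = 11/2


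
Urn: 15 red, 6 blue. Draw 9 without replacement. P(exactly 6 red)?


Hypergeometric: C(15,6)×C(6,3)/C(21,9)
= 5005×20/293930 = 110/323

P(X=6) = 110/323 ≈ 34.06%


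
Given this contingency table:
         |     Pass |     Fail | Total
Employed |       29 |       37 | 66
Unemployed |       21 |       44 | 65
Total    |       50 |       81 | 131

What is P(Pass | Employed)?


P(Pass | Employed) = 29/(29+37) = 29/66

P(Pass|Employed) = 29/66 ≈ 43.94%


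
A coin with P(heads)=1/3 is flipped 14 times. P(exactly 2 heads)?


Binomial: P(X=2) = C(14,2)×p^2×(1-p)^12
= 91 × 1/9 × 4096/531441 = 372736/4782969

P(X=2) = 372736/4782969 ≈ 7.79%


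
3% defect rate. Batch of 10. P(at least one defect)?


P(all good) = (97/100)^10 = 73742412689492826049/100000000000000000000
P(≥1 defect) = 26257587310507173951/100000000000000000000

P = 26257587310507173951/100000000000000000000 ≈ 26.26%


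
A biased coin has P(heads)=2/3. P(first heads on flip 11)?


Geometric: P(X=11) = (1-p)^(k-1)×p = (1/3)^10×2/3 = 2/177147

P(X=11) = 2/177147 ≈ 0.00%


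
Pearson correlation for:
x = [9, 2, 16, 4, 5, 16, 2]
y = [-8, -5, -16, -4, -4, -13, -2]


n=7, Σx=54, Σy=-52, Σxy=-586, Σx²=642, Σy²=550
r = (7×(-586) - 54×(-52))/√((7×642 - 54²)(7×550 - (-52)²))
= -1294/√(1578×1146) = -1294/√1808388 ≈ -1294/1344.7632 ≈ -0.9623

r ≈ -0.9623


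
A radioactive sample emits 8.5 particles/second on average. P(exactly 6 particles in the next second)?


Poisson(λ=8.5): P(X=6) = e^(-λ)×λ^k/k!
= e^(-8.5) × 8.5^6 / 6!
≈ 0.000203468369 × 377149.515625 / 720 ≈ 0.106581

P(X=6) ≈ 0.106581 ≈ 10.66%


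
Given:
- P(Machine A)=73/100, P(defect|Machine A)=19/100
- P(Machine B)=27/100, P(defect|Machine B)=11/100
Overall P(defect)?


P(B) = Σ P(B|Aᵢ)×P(Aᵢ)
  19/100×73/100 = 1387/10000
  11/100×27/100 = 297/10000
Sum = 421/2500

P(defect) = 421/2500 ≈ 16.84%


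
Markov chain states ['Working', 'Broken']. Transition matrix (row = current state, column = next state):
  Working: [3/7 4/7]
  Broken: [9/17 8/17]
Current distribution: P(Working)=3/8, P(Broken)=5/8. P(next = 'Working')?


P(next=Working) = Σᵢ P(now=i)×P(i→Working)
= 3/8×3/7 + 5/8×9/17
= 9/56 + 45/136 = 117/238

P = 117/238 ≈ 0.4916


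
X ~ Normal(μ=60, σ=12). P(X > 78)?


z = (78-60)/12 = 1.5
P(X > 78) = 1 - P(Z ≤ 1.5) = 1 - 0.9332 = 0.0668

P(X > 78) ≈ 0.0668


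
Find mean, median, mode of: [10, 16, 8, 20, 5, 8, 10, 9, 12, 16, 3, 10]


Sorted: [3, 5, 8, 8, 9, 10, 10, 10, 12, 16, 16, 20]
Mean = 127/12
Median = 10
Freq: {10: 3, 16: 2, 8: 2, 20: 1, 5: 1, 9: 1, 12: 1, 3: 1}
Mode: [10]

Mean=127/12, Median=10, Mode=10


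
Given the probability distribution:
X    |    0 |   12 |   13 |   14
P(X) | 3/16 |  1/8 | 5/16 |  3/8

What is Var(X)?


E[X] = 173/16
E[X²] = 2309/16
Var(X) = E[X²] - (E[X])² = 2309/16 - 29929/256 = 7015/256

Var(X) = 7015/256 ≈ 27.4023


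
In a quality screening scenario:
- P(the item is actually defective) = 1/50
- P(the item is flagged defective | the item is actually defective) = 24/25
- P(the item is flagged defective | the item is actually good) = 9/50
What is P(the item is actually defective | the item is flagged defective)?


Using Bayes' theorem:
P(A|B) = P(B|A)·P(A) / P(B)

P(the item is flagged defective) = 24/25 × 1/50 + 9/50 × 49/50
= 12/625 + 441/2500 = 489/2500

P(the item is actually defective|the item is flagged defective) = (12/625) / (489/2500) = 16/163

P(the item is actually defective|the item is flagged defective) = 16/163 ≈ 9.82%


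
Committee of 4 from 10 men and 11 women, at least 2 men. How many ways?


Count by #men:
  2M,2W: C(10,2)×C(11,2)=2475
  3M,1W: C(10,3)×C(11,1)=1320
  4M,0W: C(10,4)×C(11,0)=210
Total = 4005

4005


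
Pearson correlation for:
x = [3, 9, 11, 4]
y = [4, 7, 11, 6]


n=4, Σx=27, Σy=28, Σxy=220, Σx²=227, Σy²=222
r = (4×220 - 27×28)/√((4×227 - 27²)(4×222 - 28²))
= 124/√(179×104) = 124/√18616 ≈ 124/136.4405 ≈ 0.9088

r ≈ 0.9088


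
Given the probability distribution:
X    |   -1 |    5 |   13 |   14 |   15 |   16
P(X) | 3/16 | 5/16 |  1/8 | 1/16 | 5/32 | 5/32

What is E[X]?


E[X] = Σ x·P(X=x)
= (-1)×(3/16) + (5)×(5/16) + (13)×(1/8) + (14)×(1/16) + (15)×(5/32) + (16)×(5/32)
= 279/32

E[X] = 279/32


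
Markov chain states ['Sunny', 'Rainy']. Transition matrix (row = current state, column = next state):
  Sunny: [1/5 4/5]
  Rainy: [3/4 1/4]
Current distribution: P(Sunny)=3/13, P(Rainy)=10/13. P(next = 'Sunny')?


P(next=Sunny) = Σᵢ P(now=i)×P(i→Sunny)
= 3/13×1/5 + 10/13×3/4
= 3/65 + 15/26 = 81/130

P = 81/130 ≈ 0.6231


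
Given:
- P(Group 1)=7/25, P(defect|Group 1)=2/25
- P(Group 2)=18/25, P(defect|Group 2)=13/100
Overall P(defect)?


P(B) = Σ P(B|Aᵢ)×P(Aᵢ)
  2/25×7/25 = 14/625
  13/100×18/25 = 117/1250
Sum = 29/250

P(defect) = 29/250 ≈ 11.60%


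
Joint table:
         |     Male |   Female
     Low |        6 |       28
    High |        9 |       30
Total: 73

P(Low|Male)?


P(Low|Male) = 6/(6+9) = 6/15 = 2/5

P = 2/5 ≈ 40.00%


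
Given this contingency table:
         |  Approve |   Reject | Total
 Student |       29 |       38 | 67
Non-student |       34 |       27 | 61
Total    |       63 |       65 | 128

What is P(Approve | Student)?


P(Approve | Student) = 29/(29+38) = 29/67

P(Approve|Student) = 29/67 ≈ 43.28%


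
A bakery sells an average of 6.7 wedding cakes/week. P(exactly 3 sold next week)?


Poisson(λ=6.7): P(X=3) = e^(-λ)×λ^k/k!
= e^(-6.7) × 6.7^3 / 3!
≈ 0.001230911903 × 300.763 / 6 ≈ 0.061702

P(X=3) ≈ 0.061702 ≈ 6.17%


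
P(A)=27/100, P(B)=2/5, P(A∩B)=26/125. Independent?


P(A)×P(B) = 27/250
P(A∩B) = 26/125
Not equal → NOT independent

No, not independent


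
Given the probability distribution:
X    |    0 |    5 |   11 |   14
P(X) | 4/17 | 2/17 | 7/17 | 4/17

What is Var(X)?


E[X] = 143/17
E[X²] = 1681/17
Var(X) = E[X²] - (E[X])² = 1681/17 - 20449/289 = 8128/289

Var(X) = 8128/289 ≈ 28.1246


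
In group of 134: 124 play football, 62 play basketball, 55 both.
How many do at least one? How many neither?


|A∪B| = 124+62-55 = 131
Neither = 134-131 = 3

At least one: 131; Neither: 3


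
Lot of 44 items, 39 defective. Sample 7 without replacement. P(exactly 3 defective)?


Hypergeometric: C(39,3)×C(5,4)/C(44,7)
= 9139×5/38320568 = 185/155144

P(X=3) = 185/155144 ≈ 0.12%


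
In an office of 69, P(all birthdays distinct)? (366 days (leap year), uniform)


P(all different) = Π(366-i)/366 for i=0..68
= (366/366)×(365/366)×...×(298/366)
= 0.001057

P ≈ 0.0011 ≈ 0.11%


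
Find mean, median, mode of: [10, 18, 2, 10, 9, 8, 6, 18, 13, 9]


Sorted: [2, 6, 8, 9, 9, 10, 10, 13, 18, 18]
Mean = 103/10
Median = 19/2
Freq: {10: 2, 18: 2, 2: 1, 9: 2, 8: 1, 6: 1, 13: 1}
Mode: [9, 10, 18]

Mean=103/10, Median=19/2, Mode=[9, 10, 18]


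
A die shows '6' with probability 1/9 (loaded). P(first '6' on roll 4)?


Geometric: P(X=4) = (1-p)^(k-1)×p = (8/9)^3×1/9 = 512/6561

P(X=4) = 512/6561 ≈ 7.80%


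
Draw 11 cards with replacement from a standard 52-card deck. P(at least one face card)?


P(not a face card) = 40/52 = 10/13
P(none in 11 draws) = (10/13)^11 = 100000000000/1792160394037
P(≥1 face card) = 1 - 100000000000/1792160394037 = 1692160394037/1792160394037

P = 1692160394037/1792160394037 ≈ 94.42%


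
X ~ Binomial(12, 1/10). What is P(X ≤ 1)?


P(X ≤ 1) = Σ P(X=i) for i=0..1
P(X=0) = 282429536481/1000000000000
P(X=1) = 94143178827/250000000000
Sum = 659002251789/1000000000000

P(X ≤ 1) = 659002251789/1000000000000 ≈ 65.90%


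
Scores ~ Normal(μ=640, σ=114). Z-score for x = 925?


z = (x - μ)/σ = (925 - 640)/114 = 2.5

z = 2.5


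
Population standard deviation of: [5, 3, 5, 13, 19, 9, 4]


Mean = 58/7
  (5-58/7)²=529/49
  (3-58/7)²=1369/49
  (5-58/7)²=529/49
  (13-58/7)²=1089/49
  (19-58/7)²=5625/49
  (9-58/7)²=25/49
  (4-58/7)²=900/49
Σ(x-μ)² = 1438/7
σ² = (1438/7)/7 = 1438/49

σ = √(1438/49) ≈ 5.4173


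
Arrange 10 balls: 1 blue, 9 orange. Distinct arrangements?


10!/(1!×9!) = 10

10


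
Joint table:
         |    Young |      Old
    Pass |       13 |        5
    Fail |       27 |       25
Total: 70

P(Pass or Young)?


P(Pass∨Young) = P(Pass) + P(Young) - P(Pass∧Young)
= (18 + 40 - 13)/70 = 45/70 = 9/14

P = 9/14 ≈ 64.29%


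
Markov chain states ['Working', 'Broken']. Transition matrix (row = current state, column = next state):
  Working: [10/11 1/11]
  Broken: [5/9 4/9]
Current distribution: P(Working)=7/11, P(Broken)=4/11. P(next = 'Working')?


P(next=Working) = Σᵢ P(now=i)×P(i→Working)
= 7/11×10/11 + 4/11×5/9
= 70/121 + 20/99 = 850/1089

P = 850/1089 ≈ 0.7805


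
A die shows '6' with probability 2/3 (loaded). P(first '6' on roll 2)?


Geometric: P(X=2) = (1-p)^(k-1)×p = (1/3)^1×2/3 = 2/9

P(X=2) = 2/9 ≈ 22.22%


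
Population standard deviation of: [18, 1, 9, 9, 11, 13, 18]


Mean = 79/7
  (18-79/7)²=2209/49
  (1-79/7)²=5184/49
  (9-79/7)²=256/49
  (9-79/7)²=256/49
  (11-79/7)²=4/49
  (13-79/7)²=144/49
  (18-79/7)²=2209/49
Σ(x-μ)² = 1466/7
σ² = (1466/7)/7 = 1466/49

σ = √(1466/49) ≈ 5.4698


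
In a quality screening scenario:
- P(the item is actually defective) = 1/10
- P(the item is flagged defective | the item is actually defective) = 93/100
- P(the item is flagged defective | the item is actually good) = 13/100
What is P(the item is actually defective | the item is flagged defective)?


Using Bayes' theorem:
P(A|B) = P(B|A)·P(A) / P(B)

P(the item is flagged defective) = 93/100 × 1/10 + 13/100 × 9/10
= 93/1000 + 117/1000 = 21/100

P(the item is actually defective|the item is flagged defective) = (93/1000) / (21/100) = 31/70

P(the item is actually defective|the item is flagged defective) = 31/70 ≈ 44.29%


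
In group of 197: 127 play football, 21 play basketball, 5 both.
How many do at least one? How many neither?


|A∪B| = 127+21-5 = 143
Neither = 197-143 = 54

At least one: 143; Neither: 54


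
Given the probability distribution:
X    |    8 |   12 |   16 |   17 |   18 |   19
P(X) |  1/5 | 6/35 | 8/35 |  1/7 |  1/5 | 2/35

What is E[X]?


E[X] = Σ x·P(X=x)
= (8)×(1/5) + (12)×(6/35) + (16)×(8/35) + (17)×(1/7) + (18)×(1/5) + (19)×(2/35)
= 101/7

E[X] = 101/7


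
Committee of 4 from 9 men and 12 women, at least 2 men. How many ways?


Count by #men:
  2M,2W: C(9,2)×C(12,2)=2376
  3M,1W: C(9,3)×C(12,1)=1008
  4M,0W: C(9,4)×C(12,0)=126
Total = 3510

3510


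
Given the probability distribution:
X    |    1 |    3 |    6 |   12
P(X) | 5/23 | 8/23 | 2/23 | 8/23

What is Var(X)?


E[X] = 137/23
E[X²] = 1301/23
Var(X) = E[X²] - (E[X])² = 1301/23 - 18769/529 = 11154/529

Var(X) = 11154/529 ≈ 21.0851


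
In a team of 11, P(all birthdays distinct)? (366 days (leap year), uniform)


P(all different) = Π(366-i)/366 for i=0..10
= (366/366)×(365/366)×...×(356/366)
= 0.859219

P ≈ 0.8592 ≈ 85.92%


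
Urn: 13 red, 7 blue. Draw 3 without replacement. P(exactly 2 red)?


Hypergeometric: C(13,2)×C(7,1)/C(20,3)
= 78×7/1140 = 91/190

P(X=2) = 91/190 ≈ 47.89%


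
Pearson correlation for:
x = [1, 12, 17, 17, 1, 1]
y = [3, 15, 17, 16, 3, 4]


n=6, Σx=49, Σy=58, Σxy=751, Σx²=725, Σy²=804
r = (6×751 - 49×58)/√((6×725 - 49²)(6×804 - 58²))
= 1664/√(1949×1460) = 1664/√2845540 ≈ 1664/1686.8728 ≈ 0.9864

r ≈ 0.9864


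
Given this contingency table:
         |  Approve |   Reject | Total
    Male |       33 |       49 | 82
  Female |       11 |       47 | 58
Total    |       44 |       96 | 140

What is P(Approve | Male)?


P(Approve | Male) = 33/(33+49) = 33/82

P(Approve|Male) = 33/82 ≈ 40.24%


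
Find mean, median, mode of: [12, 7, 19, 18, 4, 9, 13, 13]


Sorted: [4, 7, 9, 12, 13, 13, 18, 19]
Mean = 95/8
Median = 25/2
Freq: {12: 1, 7: 1, 19: 1, 18: 1, 4: 1, 9: 1, 13: 2}
Mode: [13]

Mean=95/8, Median=25/2, Mode=13


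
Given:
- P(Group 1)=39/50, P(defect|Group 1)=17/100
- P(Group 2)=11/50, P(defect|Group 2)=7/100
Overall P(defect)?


P(B) = Σ P(B|Aᵢ)×P(Aᵢ)
  17/100×39/50 = 663/5000
  7/100×11/50 = 77/5000
Sum = 37/250

P(defect) = 37/250 ≈ 14.80%


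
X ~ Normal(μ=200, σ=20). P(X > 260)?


z = (260-200)/20 = 3.0
P(X > 260) = 1 - P(Z ≤ 3.0) = 1 - 0.9987 = 0.0013

P(X > 260) ≈ 0.0013


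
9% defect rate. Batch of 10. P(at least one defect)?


P(all good) = (91/100)^10 = 38941611811810745401/100000000000000000000
P(≥1 defect) = 61058388188189254599/100000000000000000000

P = 61058388188189254599/100000000000000000000 ≈ 61.06%


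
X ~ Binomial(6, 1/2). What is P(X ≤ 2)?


P(X ≤ 2) = Σ P(X=i) for i=0..2
P(X=0) = 1/64
P(X=1) = 3/32
P(X=2) = 15/64
Sum = 11/32

P(X ≤ 2) = 11/32 ≈ 34.38%


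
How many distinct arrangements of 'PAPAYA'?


Letters: 6, freq: {'P': 2, 'A': 3, 'Y': 1}
6!/(2!×3!×1!) = 720/12 = 60

60


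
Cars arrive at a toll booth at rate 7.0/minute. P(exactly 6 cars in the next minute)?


Poisson(λ=7.0): P(X=6) = e^(-λ)×λ^k/k!
= e^(-7.0) × 7.0^6 / 6!
≈ 0.0009118819656 × 117649 / 720 ≈ 0.149003

P(X=6) ≈ 0.149003 ≈ 14.90%


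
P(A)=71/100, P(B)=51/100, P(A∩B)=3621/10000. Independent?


P(A)×P(B) = 3621/10000
P(A∩B) = 3621/10000
Equal ✓ → Independent

Yes, independent


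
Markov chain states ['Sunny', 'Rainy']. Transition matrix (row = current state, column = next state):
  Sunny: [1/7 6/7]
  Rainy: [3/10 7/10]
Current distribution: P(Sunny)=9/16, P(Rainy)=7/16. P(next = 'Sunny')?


P(next=Sunny) = Σᵢ P(now=i)×P(i→Sunny)
= 9/16×1/7 + 7/16×3/10
= 9/112 + 21/160 = 237/1120

P = 237/1120 ≈ 0.2116


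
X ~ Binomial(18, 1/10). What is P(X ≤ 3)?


P(X ≤ 3) = Σ P(X=i) for i=0..3
P(X=0) = 150094635296999121/1000000000000000000
P(X=1) = 150094635296999121/500000000000000000
P(X=2) = 283512088894331673/1000000000000000000
P(X=3) = 10500447736827099/62500000000000000
Sum = 45090157928728131/50000000000000000

P(X ≤ 3) = 45090157928728131/50000000000000000 ≈ 90.18%


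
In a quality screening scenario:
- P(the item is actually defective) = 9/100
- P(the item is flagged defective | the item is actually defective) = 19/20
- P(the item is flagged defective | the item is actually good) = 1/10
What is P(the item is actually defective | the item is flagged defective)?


Using Bayes' theorem:
P(A|B) = P(B|A)·P(A) / P(B)

P(the item is flagged defective) = 19/20 × 9/100 + 1/10 × 91/100
= 171/2000 + 91/1000 = 353/2000

P(the item is actually defective|the item is flagged defective) = (171/2000) / (353/2000) = 171/353

P(the item is actually defective|the item is flagged defective) = 171/353 ≈ 48.44%


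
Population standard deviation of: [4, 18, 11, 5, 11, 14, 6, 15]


Mean = 84/8 = 21/2
  (4-21/2)²=169/4
  (18-21/2)²=225/4
  (11-21/2)²=1/4
  (5-21/2)²=121/4
  (11-21/2)²=1/4
  (14-21/2)²=49/4
  (6-21/2)²=81/4
  (15-21/2)²=81/4
Σ(x-μ)² = 182
σ² = 182/8 = 91/4

σ = √(91/4) ≈ 4.7697


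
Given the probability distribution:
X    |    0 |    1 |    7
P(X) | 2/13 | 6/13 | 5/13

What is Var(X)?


E[X] = 41/13
E[X²] = 251/13
Var(X) = E[X²] - (E[X])² = 251/13 - 1681/169 = 1582/169

Var(X) = 1582/169 ≈ 9.3609


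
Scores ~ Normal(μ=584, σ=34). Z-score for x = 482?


z = (x - μ)/σ = (482 - 584)/34 = -3.0

z = -3.0


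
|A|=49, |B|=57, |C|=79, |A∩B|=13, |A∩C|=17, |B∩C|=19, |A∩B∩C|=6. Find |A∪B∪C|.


|A∪B∪C| = 49+57+79-13-17-19+6 = 142

|A∪B∪C| = 142


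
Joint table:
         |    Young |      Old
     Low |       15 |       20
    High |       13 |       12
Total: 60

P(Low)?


P(Low) = (15+20)/60 = 35/60 = 7/12

P(Low) = 7/12 ≈ 58.33%


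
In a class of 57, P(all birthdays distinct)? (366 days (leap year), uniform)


P(all different) = Π(366-i)/366 for i=0..56
= (366/366)×(365/366)×...×(310/366)
= 0.010010

P ≈ 0.0100 ≈ 1.00%


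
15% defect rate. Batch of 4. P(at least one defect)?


P(all good) = (17/20)^4 = 83521/160000
P(≥1 defect) = 76479/160000

P = 76479/160000 ≈ 47.80%


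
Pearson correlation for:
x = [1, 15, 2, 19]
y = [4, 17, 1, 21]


n=4, Σx=37, Σy=43, Σxy=660, Σx²=591, Σy²=747
r = (4×660 - 37×43)/√((4×591 - 37²)(4×747 - 43²))
= 1049/√(995×1139) = 1049/√1133305 ≈ 1049/1064.5680 ≈ 0.9854

r ≈ 0.9854


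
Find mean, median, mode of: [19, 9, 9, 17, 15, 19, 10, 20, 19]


Sorted: [9, 9, 10, 15, 17, 19, 19, 19, 20]
Mean = 137/9
Median = 17
Freq: {19: 3, 9: 2, 17: 1, 15: 1, 10: 1, 20: 1}
Mode: [19]

Mean=137/9, Median=17, Mode=19


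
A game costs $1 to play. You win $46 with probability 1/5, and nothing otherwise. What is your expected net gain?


E[gain] = (46-1)×1/5 + (-1)×4/5
= 9 - 4/5 = 41/5

Expected net gain = $41/5 ≈ $8.20


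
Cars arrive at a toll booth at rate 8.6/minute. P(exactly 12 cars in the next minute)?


Poisson(λ=8.6): P(X=12) = e^(-λ)×λ^k/k!
= e^(-8.6) × 8.6^12 / 12!
≈ 0.0001841057937 × 163674647746 / 479001600 ≈ 0.062909

P(X=12) ≈ 0.062909 ≈ 6.29%


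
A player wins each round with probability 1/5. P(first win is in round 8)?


Geometric: P(X=8) = (1-p)^(k-1)×p = (4/5)^7×1/5 = 16384/390625

P(X=8) = 16384/390625 ≈ 4.19%


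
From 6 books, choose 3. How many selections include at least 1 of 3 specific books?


Complement: C(6,3) - C(3,3) = 20 - 1 = 19

19


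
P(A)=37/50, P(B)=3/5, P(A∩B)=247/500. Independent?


P(A)×P(B) = 111/250
P(A∩B) = 247/500
Not equal → NOT independent

No, not independent


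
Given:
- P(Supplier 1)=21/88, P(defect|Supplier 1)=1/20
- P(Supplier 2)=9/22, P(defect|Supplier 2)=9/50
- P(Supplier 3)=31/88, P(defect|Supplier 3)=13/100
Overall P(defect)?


P(B) = Σ P(B|Aᵢ)×P(Aᵢ)
  1/20×21/88 = 21/1760
  9/50×9/22 = 81/1100
  13/100×31/88 = 403/8800
Sum = 289/2200

P(defect) = 289/2200 ≈ 13.14%


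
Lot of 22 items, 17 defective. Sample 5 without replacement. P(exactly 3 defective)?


Hypergeometric: C(17,3)×C(5,2)/C(22,5)
= 680×10/26334 = 3400/13167

P(X=3) = 3400/13167 ≈ 25.82%


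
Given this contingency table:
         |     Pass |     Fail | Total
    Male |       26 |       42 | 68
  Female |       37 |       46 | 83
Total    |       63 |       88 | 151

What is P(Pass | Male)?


P(Pass | Male) = 26/(26+42) = 26/68 = 13/34

P(Pass|Male) = 13/34 ≈ 38.24%


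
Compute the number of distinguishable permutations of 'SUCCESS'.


Letters: 7, freq: {'S': 3, 'U': 1, 'C': 2, 'E': 1}
7!/(3!×1!×2!×1!) = 5040/12 = 420

420


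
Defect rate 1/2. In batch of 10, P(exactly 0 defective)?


Binomial: P(X=0) = C(10,0)×p^0×(1-p)^10
= 1 × 1 × 1/1024 = 1/1024

P(X=0) = 1/1024 ≈ 0.10%


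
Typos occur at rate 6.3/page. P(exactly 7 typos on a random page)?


Poisson(λ=6.3): P(X=7) = e^(-λ)×λ^k/k!
= e^(-6.3) × 6.3^7 / 7!
≈ 0.001836304777 × 393898.063917 / 5040 ≈ 0.143515

P(X=7) ≈ 0.143515 ≈ 14.35%


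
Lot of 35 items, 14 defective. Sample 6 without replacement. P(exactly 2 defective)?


Hypergeometric: C(14,2)×C(21,4)/C(35,6)
= 91×5985/1623160 = 15561/46376

P(X=2) = 15561/46376 ≈ 33.55%


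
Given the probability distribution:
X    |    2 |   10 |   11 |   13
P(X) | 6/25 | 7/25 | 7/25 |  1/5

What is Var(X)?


E[X] = 224/25
E[X²] = 2416/25
Var(X) = E[X²] - (E[X])² = 2416/25 - 50176/625 = 10224/625

Var(X) = 10224/625 ≈ 16.3584


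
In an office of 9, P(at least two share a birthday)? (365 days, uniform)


P(all different) = Π(365-i)/365 for i=0..8
= 0.905376
P(match) = 1 - 0.905376 = 0.094624

P ≈ 0.0946 ≈ 9.46%


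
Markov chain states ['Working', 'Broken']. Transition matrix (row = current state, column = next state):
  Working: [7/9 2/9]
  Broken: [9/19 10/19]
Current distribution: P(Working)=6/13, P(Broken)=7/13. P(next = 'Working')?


P(next=Working) = Σᵢ P(now=i)×P(i→Working)
= 6/13×7/9 + 7/13×9/19
= 14/39 + 63/247 = 35/57

P = 35/57 ≈ 0.6140


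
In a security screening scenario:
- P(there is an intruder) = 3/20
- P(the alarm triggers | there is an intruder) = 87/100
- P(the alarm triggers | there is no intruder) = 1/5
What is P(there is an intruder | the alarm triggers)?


Using Bayes' theorem:
P(A|B) = P(B|A)·P(A) / P(B)

P(the alarm triggers) = 87/100 × 3/20 + 1/5 × 17/20
= 261/2000 + 17/100 = 601/2000

P(there is an intruder|the alarm triggers) = (261/2000) / (601/2000) = 261/601

P(there is an intruder|the alarm triggers) = 261/601 ≈ 43.43%


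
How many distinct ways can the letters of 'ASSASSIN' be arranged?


Letters: 8, freq: {'A': 2, 'S': 4, 'I': 1, 'N': 1}
8!/(2!×4!×1!×1!) = 40320/48 = 840

840


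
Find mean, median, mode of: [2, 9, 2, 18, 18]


Sorted: [2, 2, 9, 18, 18]
Mean = 49/5
Median = 9
Freq: {2: 2, 9: 1, 18: 2}
Mode: [2, 18]

Mean=49/5, Median=9, Mode=[2, 18]


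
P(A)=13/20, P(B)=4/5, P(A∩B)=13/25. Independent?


P(A)×P(B) = 13/25
P(A∩B) = 13/25
Equal ✓ → Independent

Yes, independent


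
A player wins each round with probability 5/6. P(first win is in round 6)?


Geometric: P(X=6) = (1-p)^(k-1)×p = (1/6)^5×5/6 = 5/46656

P(X=6) = 5/46656 ≈ 0.01%


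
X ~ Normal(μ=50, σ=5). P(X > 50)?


z = (50-50)/5 = 0.0
P(X > 50) = 1 - P(Z ≤ 0.0) = 1 - 0.5000 = 0.5000

P(X > 50) ≈ 0.5000


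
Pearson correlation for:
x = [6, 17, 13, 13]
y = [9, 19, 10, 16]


n=4, Σx=49, Σy=54, Σxy=715, Σx²=663, Σy²=798
r = (4×715 - 49×54)/√((4×663 - 49²)(4×798 - 54²))
= 214/√(251×276) = 214/√69276 ≈ 214/263.2033 ≈ 0.8131

r ≈ 0.8131


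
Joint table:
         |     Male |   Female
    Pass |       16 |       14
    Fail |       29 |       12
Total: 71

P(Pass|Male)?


P(Pass|Male) = 16/(16+29) = 16/45

P = 16/45 ≈ 35.56%


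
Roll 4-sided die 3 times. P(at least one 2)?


P(no 2)^3 = (3/4)^3 = 27/64
P(≥1) = 1 - 27/64 = 37/64

P = 37/64 ≈ 57.81%


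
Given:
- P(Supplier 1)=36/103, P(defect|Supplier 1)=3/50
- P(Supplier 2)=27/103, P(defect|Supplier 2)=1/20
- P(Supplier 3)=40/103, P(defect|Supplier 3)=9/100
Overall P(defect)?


P(B) = Σ P(B|Aᵢ)×P(Aᵢ)
  3/50×36/103 = 54/2575
  1/20×27/103 = 27/2060
  9/100×40/103 = 18/515
Sum = 711/10300

P(defect) = 711/10300 ≈ 6.90%


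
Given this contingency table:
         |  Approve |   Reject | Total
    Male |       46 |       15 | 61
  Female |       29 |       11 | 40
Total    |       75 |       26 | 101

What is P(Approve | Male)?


P(Approve | Male) = 46/(46+15) = 46/61

P(Approve|Male) = 46/61 ≈ 75.41%


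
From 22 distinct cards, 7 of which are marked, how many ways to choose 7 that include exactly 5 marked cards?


Choose 5 of the 7 marked cards and 2 of the other 15 cards:
C(7,5)×C(15,2) = 21×105 = 2205

2205


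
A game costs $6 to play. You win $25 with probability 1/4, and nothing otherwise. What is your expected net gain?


E[gain] = (25-6)×1/4 + (-6)×3/4
= 19/4 - 9/2 = 1/4

Expected net gain = $1/4 ≈ $0.25


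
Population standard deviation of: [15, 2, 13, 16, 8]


Mean = 54/5
  (15-54/5)²=441/25
  (2-54/5)²=1936/25
  (13-54/5)²=121/25
  (16-54/5)²=676/25
  (8-54/5)²=196/25
Σ(x-μ)² = 674/5
σ² = (674/5)/5 = 674/25

σ = √(674/25) ≈ 5.1923


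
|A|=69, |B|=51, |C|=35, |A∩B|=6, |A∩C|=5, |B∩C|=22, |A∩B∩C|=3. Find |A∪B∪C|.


|A∪B∪C| = 69+51+35-6-5-22+3 = 125

|A∪B∪C| = 125


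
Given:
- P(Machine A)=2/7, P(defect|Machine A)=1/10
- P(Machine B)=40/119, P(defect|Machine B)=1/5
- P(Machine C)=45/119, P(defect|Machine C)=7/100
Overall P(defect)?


P(B) = Σ P(B|Aᵢ)×P(Aᵢ)
  1/10×2/7 = 1/35
  1/5×40/119 = 8/119
  7/100×45/119 = 9/340
Sum = 291/2380

P(defect) = 291/2380 ≈ 12.23%


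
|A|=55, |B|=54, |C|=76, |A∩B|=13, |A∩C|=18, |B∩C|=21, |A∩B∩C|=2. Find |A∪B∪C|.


|A∪B∪C| = 55+54+76-13-18-21+2 = 135

|A∪B∪C| = 135


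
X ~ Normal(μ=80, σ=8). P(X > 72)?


z = (72-80)/8 = -1.0
P(X > 72) = 1 - P(Z ≤ -1.0) = 1 - 0.1587 = 0.8413

P(X > 72) ≈ 0.8413


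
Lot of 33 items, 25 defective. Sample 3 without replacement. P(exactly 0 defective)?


Hypergeometric: C(25,0)×C(8,3)/C(33,3)
= 1×56/5456 = 7/682

P(X=0) = 7/682 ≈ 1.03%


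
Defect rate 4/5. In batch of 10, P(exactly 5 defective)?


Binomial: P(X=5) = C(10,5)×p^5×(1-p)^5
= 252 × 1024/3125 × 1/3125 = 258048/9765625

P(X=5) = 258048/9765625 ≈ 2.64%


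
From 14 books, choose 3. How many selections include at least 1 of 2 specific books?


Complement: C(14,3) - C(12,3) = 364 - 220 = 144

144


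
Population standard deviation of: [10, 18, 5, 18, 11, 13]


Mean = 75/6 = 25/2
  (10-25/2)²=25/4
  (18-25/2)²=121/4
  (5-25/2)²=225/4
  (18-25/2)²=121/4
  (11-25/2)²=9/4
  (13-25/2)²=1/4
Σ(x-μ)² = 251/2
σ² = (251/2)/6 = 251/12

σ = √(251/12) ≈ 4.5735


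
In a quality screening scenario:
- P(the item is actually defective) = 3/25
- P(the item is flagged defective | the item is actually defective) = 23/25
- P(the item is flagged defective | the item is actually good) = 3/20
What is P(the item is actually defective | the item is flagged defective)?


Using Bayes' theorem:
P(A|B) = P(B|A)·P(A) / P(B)

P(the item is flagged defective) = 23/25 × 3/25 + 3/20 × 22/25
= 69/625 + 33/250 = 303/1250

P(the item is actually defective|the item is flagged defective) = (69/625) / (303/1250) = 46/101

P(the item is actually defective|the item is flagged defective) = 46/101 ≈ 45.54%


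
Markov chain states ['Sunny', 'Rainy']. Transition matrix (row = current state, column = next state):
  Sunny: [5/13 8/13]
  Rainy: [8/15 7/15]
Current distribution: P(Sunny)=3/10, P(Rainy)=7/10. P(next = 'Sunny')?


P(next=Sunny) = Σᵢ P(now=i)×P(i→Sunny)
= 3/10×5/13 + 7/10×8/15
= 3/26 + 28/75 = 953/1950

P = 953/1950 ≈ 0.4887


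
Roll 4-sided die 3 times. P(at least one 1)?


P(no 1)^3 = (3/4)^3 = 27/64
P(≥1) = 1 - 27/64 = 37/64

P = 37/64 ≈ 57.81%


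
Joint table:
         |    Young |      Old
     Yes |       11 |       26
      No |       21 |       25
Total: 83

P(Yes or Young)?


P(Yes∨Young) = P(Yes) + P(Young) - P(Yes∧Young)
= (37 + 32 - 11)/83 = 58/83

P = 58/83 ≈ 69.88%


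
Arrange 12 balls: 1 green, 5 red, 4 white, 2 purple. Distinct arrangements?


12!/(1!×5!×4!×2!) = 83160

83160


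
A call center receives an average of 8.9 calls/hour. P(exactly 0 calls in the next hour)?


Poisson(λ=8.9): P(X=0) = e^(-λ)×λ^k/k!
= e^(-8.9) × 8.9^0 / 0!
≈ 0.0001363889265 × 1 / 1 ≈ 0.000136

P(X=0) ≈ 0.000136 ≈ 0.01%


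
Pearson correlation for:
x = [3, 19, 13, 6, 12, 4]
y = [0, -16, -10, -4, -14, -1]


n=6, Σx=57, Σy=-45, Σxy=-630, Σx²=735, Σy²=569
r = (6×(-630) - 57×(-45))/√((6×735 - 57²)(6×569 - (-45)²))
= -1215/√(1161×1389) = -1215/√1612629 ≈ -1215/1269.8933 ≈ -0.9568

r ≈ -0.9568


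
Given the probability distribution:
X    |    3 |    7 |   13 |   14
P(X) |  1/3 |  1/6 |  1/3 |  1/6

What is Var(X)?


E[X] = 53/6
E[X²] = 601/6
Var(X) = E[X²] - (E[X])² = 601/6 - 2809/36 = 797/36

Var(X) = 797/36 ≈ 22.1389


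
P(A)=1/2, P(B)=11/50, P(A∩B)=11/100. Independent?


P(A)×P(B) = 11/100
P(A∩B) = 11/100
Equal ✓ → Independent

Yes, independent


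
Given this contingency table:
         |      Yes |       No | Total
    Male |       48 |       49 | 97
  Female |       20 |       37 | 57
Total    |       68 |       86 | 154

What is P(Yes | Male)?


P(Yes | Male) = 48/(48+49) = 48/97

P(Yes|Male) = 48/97 ≈ 49.48%


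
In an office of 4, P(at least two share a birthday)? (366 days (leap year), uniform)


P(all different) = Π(366-i)/366 for i=0..3
= 0.983689
P(match) = 1 - 0.983689 = 0.016311

P ≈ 0.0163 ≈ 1.63%
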